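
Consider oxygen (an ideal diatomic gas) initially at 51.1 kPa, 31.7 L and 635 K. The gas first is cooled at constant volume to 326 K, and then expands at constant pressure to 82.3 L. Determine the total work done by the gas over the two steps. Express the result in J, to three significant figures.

W_total ≈ 1330 J

Step 1 (isochoric): W = 0 (constant volume).
After step 1: P = 26.23 kPa (V unchanged).
Step 2 (isobaric): W = PΔV = (26.23 kPa)(82.3 − 31.7 L) = 1327 J.
W_total = 0 + 1327 = 1327 J.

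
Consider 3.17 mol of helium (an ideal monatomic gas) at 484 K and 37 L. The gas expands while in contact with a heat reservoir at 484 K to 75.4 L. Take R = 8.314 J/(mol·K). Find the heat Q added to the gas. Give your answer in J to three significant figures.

Isothermal ⇒ ΔU = 0, so Q = W = nRT ln(V₂/V₁).
Q = (3.17)(8.314)(484) ln(75.4/37) = 12756 × 0.7119 = 9081 J.

Q ≈ 9080 J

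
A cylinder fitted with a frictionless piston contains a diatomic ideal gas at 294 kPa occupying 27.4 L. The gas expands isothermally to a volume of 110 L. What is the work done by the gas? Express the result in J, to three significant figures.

Isothermal: W = nRT ln(V₂/V₁) = P₁V₁ ln(V₂/V₁).
P₁V₁ = (294 kPa)(27.4 L) = 8056 J.
W = 8056 × ln(110/27.4) = 8056 × 1.39
W_by_gas = 11197 J.

W ≈ 11200 J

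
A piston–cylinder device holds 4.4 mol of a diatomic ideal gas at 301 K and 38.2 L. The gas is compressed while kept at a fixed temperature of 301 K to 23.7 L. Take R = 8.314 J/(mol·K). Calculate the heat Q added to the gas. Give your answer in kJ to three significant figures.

Isothermal ⇒ ΔU = 0, so Q = W = nRT ln(V₂/V₁).
Q = (4.4)(8.314)(301) ln(23.7/38.2) = 11011 × -0.4774 = -5256 J.

Q ≈ -5.26 kJ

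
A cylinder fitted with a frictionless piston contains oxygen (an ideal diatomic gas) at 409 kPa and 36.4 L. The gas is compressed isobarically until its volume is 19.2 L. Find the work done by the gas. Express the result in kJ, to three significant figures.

W ≈ -7.03 kJ

Isobaric: W = P ΔV.
W = (409 kPa)(19.2 − 36.4 L) = (409)(-17.2) = -7035 J.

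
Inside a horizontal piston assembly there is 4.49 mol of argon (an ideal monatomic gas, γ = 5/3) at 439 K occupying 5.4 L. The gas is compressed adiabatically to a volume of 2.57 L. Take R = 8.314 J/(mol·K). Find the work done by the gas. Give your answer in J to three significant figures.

Adiabatic: TV^(γ−1) = const with γ = 5/3.
T₂ = T₁ (V₁/V₂)^(γ−1) = 439 × (5.4/2.57)^0.667 = 439 × 1.64 = 720.2 K.
W_by = nCᵥ(T₁ − T₂) = (4.49)(12.47)(439 − 720.2) = -15744 J.

W ≈ -15700 J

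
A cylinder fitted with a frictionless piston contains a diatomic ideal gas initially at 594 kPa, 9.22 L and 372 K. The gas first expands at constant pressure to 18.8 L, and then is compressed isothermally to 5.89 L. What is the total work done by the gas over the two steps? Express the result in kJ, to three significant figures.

W_total ≈ -7.27 kJ

Step 1 (isobaric): W = PΔV = (594 kPa)(18.8 − 9.22 L) = 5691 J.
After step 1: P = 594 kPa, V = 18.8 L, T = 758.5 K.
Step 2 (isothermal): W = P₁V₁ ln(V₂/V₁) = (11167) ln(5.89/18.8) = -12961 J.
W_total = 5691 − 12961 = -7270 J.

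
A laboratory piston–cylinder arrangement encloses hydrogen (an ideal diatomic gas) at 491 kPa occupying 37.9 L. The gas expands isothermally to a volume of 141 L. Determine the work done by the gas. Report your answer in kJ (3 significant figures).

W ≈ 24.4 kJ

Isothermal: W = nRT ln(V₂/V₁) = P₁V₁ ln(V₂/V₁).
P₁V₁ = (491 kPa)(37.9 L) = 18609 J.
W = 18609 × ln(141/37.9) = 18609 × 1.314
W_by_gas = 24449 J.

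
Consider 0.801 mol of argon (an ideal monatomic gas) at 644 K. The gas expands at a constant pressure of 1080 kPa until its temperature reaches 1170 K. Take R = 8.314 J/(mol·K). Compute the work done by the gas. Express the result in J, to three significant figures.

W ≈ 3500 J

Isobaric: W = P ΔV = nR ΔT.
W = (0.801)(8.314)(1170 − 644) = 3503 J.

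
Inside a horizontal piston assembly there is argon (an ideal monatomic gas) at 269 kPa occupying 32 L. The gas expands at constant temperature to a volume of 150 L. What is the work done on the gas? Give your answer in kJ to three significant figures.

Isothermal: W = nRT ln(V₂/V₁) = P₁V₁ ln(V₂/V₁).
P₁V₁ = (269 kPa)(32 L) = 8608 J.
W = 8608 × ln(150/32) = 8608 × 1.545
W_by_gas = 13298 J; work on gas = −W_by = -13298 J.

W ≈ -13.3 kJ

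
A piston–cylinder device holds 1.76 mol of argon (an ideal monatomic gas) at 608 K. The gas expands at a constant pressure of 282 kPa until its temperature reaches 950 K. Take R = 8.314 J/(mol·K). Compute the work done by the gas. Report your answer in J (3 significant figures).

Isobaric: W = P ΔV = nR ΔT.
W = (1.76)(8.314)(950 − 608) = 5004 J.

W ≈ 5000 J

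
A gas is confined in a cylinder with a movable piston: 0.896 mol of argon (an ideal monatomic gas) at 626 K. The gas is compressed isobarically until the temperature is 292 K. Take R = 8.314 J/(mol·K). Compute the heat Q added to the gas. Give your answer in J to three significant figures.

Q ≈ -6220 J

Isobaric: W = nRΔT = (0.896)(8.314)(-334) = -2488 J.
ΔU = nCᵥΔT with Cᵥ = 3R/2: ΔU = (0.896)(12.47)(-334) = -3732 J.
Q = ΔU + W = -3732 − 2488 = -6220 J.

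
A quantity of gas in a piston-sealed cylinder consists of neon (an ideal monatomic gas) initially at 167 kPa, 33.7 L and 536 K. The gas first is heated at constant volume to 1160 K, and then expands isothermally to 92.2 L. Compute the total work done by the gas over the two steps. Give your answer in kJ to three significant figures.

W_total ≈ 12.3 kJ

Step 1 (isochoric): W = 0 (constant volume).
After step 1: P = 361.4 kPa (V unchanged).
Step 2 (isothermal): W = P₁V₁ ln(V₂/V₁) = (12180) ln(92.2/33.7) = 12258 J.
W_total = 0 + 12258 = 12258 J.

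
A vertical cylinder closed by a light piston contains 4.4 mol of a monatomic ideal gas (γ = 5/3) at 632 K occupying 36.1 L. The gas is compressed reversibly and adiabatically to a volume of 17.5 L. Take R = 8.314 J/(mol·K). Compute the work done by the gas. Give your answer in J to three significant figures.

Adiabatic: TV^(γ−1) = const with γ = 5/3.
T₂ = T₁ (V₁/V₂)^(γ−1) = 632 × (36.1/17.5)^0.667 = 632 × 1.62 = 1024 K.
W_by = nCᵥ(T₁ − T₂) = (4.4)(12.47)(632 − 1024) = -21518 J.

W ≈ -21500 J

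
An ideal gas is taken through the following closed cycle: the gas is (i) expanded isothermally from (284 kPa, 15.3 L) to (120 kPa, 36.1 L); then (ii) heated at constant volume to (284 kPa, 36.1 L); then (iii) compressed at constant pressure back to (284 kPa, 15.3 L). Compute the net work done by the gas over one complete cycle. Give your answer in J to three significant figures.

W_net ≈ -2180 J

Leg (i): W = PᵢVᵢ ln(V_f/Vᵢ) = (4345) ln(36.1/15.3) = 3730 J.
Leg (ii): W = 0.
Leg (iii): W = PΔV = (284)(15.3 − 36.1) = -5907 J.
W_net = 3730 − 5907 = -2177 J.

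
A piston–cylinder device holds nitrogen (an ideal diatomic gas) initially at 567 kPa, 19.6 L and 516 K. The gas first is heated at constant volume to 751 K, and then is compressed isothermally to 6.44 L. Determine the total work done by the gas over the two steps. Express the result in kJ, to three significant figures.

W_total ≈ -18.0 kJ

Step 1 (isochoric): W = 0 (constant volume).
After step 1: P = 825.2 kPa (V unchanged).
Step 2 (isothermal): W = P₁V₁ ln(V₂/V₁) = (16174) ln(6.44/19.6) = -18002 J.
W_total = 0 − 18002 = -18002 J.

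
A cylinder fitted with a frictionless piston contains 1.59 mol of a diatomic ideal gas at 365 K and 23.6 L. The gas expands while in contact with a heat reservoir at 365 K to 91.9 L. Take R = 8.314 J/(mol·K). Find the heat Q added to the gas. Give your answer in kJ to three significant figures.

Isothermal ⇒ ΔU = 0, so Q = W = nRT ln(V₂/V₁).
Q = (1.59)(8.314)(365) ln(91.9/23.6) = 4825 × 1.359 = 6559 J.

Q ≈ 6.56 kJ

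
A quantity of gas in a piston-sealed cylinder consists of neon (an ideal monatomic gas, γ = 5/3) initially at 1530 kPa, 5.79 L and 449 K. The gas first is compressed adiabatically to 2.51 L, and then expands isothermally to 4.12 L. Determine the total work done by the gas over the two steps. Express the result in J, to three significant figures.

W_total ≈ -2250 J

Step 1 (adiabatic): W = (P₁V₁ − P₂V₂)/(γ−1) = (8859 − 15466)/0.667 = -9911 J.
After step 1: P = 6162 kPa, V = 2.51 L, T = 783.9 K.
Step 2 (isothermal): W = P₁V₁ ln(V₂/V₁) = (15466) ln(4.12/2.51) = 7664 J.
W_total = -9911 + 7664 = -2246 J.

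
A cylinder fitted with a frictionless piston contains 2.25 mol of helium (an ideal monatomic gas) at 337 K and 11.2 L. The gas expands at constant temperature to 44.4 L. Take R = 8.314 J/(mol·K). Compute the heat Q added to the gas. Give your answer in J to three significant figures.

Q ≈ 8680 J

Isothermal ⇒ ΔU = 0, so Q = W = nRT ln(V₂/V₁).
Q = (2.25)(8.314)(337) ln(44.4/11.2) = 6304 × 1.377 = 8683 J.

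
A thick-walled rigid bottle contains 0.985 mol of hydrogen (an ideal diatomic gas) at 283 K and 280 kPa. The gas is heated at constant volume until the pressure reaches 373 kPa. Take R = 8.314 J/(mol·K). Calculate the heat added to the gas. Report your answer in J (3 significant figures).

Constant volume ⇒ W = 0, so Q = ΔU = nCᵥΔT with Cᵥ = 5R/2 = 20.79 J/(mol·K).
At constant V, T₂/T₁ = P₂/P₁ ⇒ ΔT = T₁(P₂/P₁ − 1) = 283·(373/280 − 1) = 94 K.
ΔU = (0.985)(20.79)(94) = 1924 J.

Q ≈ 1920 J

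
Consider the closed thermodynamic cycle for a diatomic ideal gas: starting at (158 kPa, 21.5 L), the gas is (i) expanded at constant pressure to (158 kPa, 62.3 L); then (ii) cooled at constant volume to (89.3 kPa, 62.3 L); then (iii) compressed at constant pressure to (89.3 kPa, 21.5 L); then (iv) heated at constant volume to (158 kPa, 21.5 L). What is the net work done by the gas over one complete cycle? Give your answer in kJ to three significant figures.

Constant-volume legs do no work.
W(i) = (158)(62.3 − 21.5) = 6446 J; W(iii) = (89.3)(21.5 − 62.3) = -3643 J.
W_net = 6446 − 3643 = 2803 J (the clockwise enclosed area).

W_net ≈ 2.80 kJ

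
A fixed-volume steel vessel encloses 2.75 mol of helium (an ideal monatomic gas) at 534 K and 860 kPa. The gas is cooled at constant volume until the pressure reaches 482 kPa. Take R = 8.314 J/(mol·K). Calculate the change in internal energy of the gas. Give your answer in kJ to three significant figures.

Constant volume ⇒ W = 0, so Q = ΔU = nCᵥΔT with Cᵥ = 3R/2 = 12.47 J/(mol·K).
At constant V, T₂/T₁ = P₂/P₁ ⇒ ΔT = T₁(P₂/P₁ − 1) = 534·(482/860 − 1) = -234.7 K.
ΔU = (2.75)(12.47)(-234.7) = -8049 J.

ΔU ≈ -8.05 kJ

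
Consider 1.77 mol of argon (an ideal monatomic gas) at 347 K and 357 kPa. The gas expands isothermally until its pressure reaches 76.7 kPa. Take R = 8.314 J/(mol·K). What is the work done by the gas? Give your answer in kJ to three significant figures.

Isothermal process: W = nRT ln(V₂/V₁) = nRT ln(P₁/P₂).
W = (1.77)(8.314)(347) × ln(357/76.7)
  = 5106 × ln(4.654) = 5106 × 1.538
W_by_gas = 7853 J.

W ≈ 7.85 kJ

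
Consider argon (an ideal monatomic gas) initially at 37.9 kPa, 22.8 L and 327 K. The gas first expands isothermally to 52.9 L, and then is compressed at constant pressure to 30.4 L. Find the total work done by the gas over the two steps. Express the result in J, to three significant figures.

W_total ≈ 360 J

Step 1 (isothermal): W = P₁V₁ ln(V₂/V₁) = (864.1) ln(52.9/22.8) = 727.3 J.
After step 1: P = 16.33 kPa, V = 52.9 L, T = 327 K.
Step 2 (isobaric): W = PΔV = (16.33 kPa)(30.4 − 52.9 L) = -367.5 J.
W_total = 727.3 − 367.5 = 359.7 J.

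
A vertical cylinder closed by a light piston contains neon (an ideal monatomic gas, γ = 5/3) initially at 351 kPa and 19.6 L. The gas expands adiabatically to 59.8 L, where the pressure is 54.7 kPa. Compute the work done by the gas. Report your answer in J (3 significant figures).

Adiabatic: W = (P₁V₁ − P₂V₂)/(γ − 1) with γ = 5/3.
P₁V₁ = 6880 J, P₂V₂ = 3271 J.
W = (6880 − 3271) / 0.6667 = 5413 J.

W ≈ 5410 J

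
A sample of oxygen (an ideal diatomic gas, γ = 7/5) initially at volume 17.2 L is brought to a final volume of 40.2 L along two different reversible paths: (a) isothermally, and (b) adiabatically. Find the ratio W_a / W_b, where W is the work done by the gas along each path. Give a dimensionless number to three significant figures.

Path (a) isothermal: W = P₁V₁ ln(V₂/V₁) → W_a/(P₁V₁) = 0.849.
Path (b) adiabatic: W = P₁V₁(1 − (V₁/V₂)^(γ−1))/(γ−1) → W_b/(P₁V₁) = 0.7198.
W_a / W_b = 0.849 / 0.7198 = 1.179.

W_a / W_b ≈ 1.18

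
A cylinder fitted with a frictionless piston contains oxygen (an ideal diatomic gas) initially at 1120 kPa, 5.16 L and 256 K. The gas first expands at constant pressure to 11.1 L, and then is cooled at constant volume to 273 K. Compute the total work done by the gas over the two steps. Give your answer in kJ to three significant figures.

Step 1 (isobaric): W = PΔV = (1120 kPa)(11.1 − 5.16 L) = 6653 J.
Step 2 (isochoric): W = 0 (constant volume).
W_total = 6653 + 0 = 6653 J.

W_total ≈ 6.65 kJ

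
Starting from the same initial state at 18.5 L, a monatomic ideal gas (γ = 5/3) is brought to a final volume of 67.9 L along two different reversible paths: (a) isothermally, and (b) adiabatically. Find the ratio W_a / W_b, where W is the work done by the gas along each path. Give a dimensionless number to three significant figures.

Path (a) isothermal: W = P₁V₁ ln(V₂/V₁) → W_a/(P₁V₁) = 1.3.
Path (b) adiabatic: W = P₁V₁(1 − (V₁/V₂)^(γ−1))/(γ−1) → W_b/(P₁V₁) = 0.8696.
W_a / W_b = 1.3 / 0.8696 = 1.495.

W_a / W_b ≈ 1.50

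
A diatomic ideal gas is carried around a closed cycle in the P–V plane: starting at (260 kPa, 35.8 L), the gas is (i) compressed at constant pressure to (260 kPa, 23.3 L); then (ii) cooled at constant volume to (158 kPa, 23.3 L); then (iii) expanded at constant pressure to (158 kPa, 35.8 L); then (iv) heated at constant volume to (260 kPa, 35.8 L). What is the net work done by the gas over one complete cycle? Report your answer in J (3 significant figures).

W_net ≈ -1270 J

Constant-volume legs do no work.
W(i) = (260)(23.3 − 35.8) = -3250 J; W(iii) = (158)(35.8 − 23.3) = 1975 J.
W_net = -3250 + 1975 = -1275 J (the counter-clockwise enclosed area).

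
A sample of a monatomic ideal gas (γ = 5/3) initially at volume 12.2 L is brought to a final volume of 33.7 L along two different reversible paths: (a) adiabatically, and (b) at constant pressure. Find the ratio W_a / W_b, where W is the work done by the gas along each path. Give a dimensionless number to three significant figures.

W_a / W_b ≈ 0.419

Path (a) adiabatic: W = P₁V₁(1 − (V₁/V₂)^(γ−1))/(γ−1) → W_a/(P₁V₁) = 0.7381.
Path (b) isobaric: W = P₁(V₂ − V₁) → W_b/(P₁V₁) = 1.762.
W_a / W_b = 0.7381 / 1.762 = 0.4188.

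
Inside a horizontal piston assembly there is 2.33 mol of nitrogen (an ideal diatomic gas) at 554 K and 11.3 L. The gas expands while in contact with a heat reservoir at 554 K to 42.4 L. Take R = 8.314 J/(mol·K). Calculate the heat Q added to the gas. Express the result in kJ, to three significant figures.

Isothermal ⇒ ΔU = 0, so Q = W = nRT ln(V₂/V₁).
Q = (2.33)(8.314)(554) ln(42.4/11.3) = 10732 × 1.322 = 14191 J.

Q ≈ 14.2 kJ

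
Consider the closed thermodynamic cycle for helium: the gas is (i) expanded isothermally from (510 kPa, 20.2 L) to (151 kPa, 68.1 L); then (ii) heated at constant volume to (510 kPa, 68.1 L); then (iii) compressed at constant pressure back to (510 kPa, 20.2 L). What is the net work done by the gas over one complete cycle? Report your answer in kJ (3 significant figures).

Leg (i): W = PᵢVᵢ ln(V_f/Vᵢ) = (10302) ln(68.1/20.2) = 12520 J.
Leg (ii): W = 0.
Leg (iii): W = PΔV = (510)(20.2 − 68.1) = -24429 J.
W_net = 12520 − 24429 = -11909 J.

W_net ≈ -11.9 kJ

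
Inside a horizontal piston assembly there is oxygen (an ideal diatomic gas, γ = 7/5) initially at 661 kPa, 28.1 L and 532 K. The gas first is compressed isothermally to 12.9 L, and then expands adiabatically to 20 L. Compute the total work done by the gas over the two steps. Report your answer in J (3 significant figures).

Step 1 (isothermal): W = P₁V₁ ln(V₂/V₁) = (18574) ln(12.9/28.1) = -14461 J.
After step 1: P = 1440 kPa, V = 12.9 L, T = 532 K.
Step 2 (adiabatic): W = (P₁V₁ − P₂V₂)/(γ−1) = (18574 − 15586)/0.4 = 7471 J.
W_total = -14461 + 7471 = -6990 J.

W_total ≈ -6990 J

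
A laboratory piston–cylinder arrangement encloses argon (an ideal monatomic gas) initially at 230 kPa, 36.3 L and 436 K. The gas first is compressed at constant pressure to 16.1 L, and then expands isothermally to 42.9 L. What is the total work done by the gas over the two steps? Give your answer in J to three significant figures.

Step 1 (isobaric): W = PΔV = (230 kPa)(16.1 − 36.3 L) = -4646 J.
After step 1: P = 230 kPa, V = 16.1 L, T = 193.4 K.
Step 2 (isothermal): W = P₁V₁ ln(V₂/V₁) = (3703) ln(42.9/16.1) = 3629 J.
W_total = -4646 + 3629 = -1017 J.

W_total ≈ -1020 J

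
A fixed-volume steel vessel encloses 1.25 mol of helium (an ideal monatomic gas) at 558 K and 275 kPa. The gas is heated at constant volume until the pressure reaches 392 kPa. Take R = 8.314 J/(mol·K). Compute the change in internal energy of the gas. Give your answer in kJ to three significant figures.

ΔU ≈ 3.70 kJ

Constant volume ⇒ W = 0, so Q = ΔU = nCᵥΔT with Cᵥ = 3R/2 = 12.47 J/(mol·K).
At constant V, T₂/T₁ = P₂/P₁ ⇒ ΔT = T₁(P₂/P₁ − 1) = 558·(392/275 − 1) = 237.4 K.
ΔU = (1.25)(12.47)(237.4) = 3701 J.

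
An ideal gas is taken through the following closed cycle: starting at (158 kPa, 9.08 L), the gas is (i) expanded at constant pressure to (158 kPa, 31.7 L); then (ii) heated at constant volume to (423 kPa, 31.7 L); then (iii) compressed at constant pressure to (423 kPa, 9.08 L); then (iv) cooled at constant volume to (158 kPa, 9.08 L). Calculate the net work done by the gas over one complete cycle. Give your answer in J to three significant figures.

Constant-volume legs do no work.
W(i) = (158)(31.7 − 9.08) = 3574 J; W(iii) = (423)(9.08 − 31.7) = -9568 J.
W_net = 3574 − 9568 = -5994 J (the counter-clockwise enclosed area).

W_net ≈ -5990 J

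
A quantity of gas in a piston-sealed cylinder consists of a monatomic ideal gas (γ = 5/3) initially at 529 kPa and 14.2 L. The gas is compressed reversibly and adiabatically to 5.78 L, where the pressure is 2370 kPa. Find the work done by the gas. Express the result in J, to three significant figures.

W ≈ -9280 J

Adiabatic: W = (P₁V₁ − P₂V₂)/(γ − 1) with γ = 5/3.
P₁V₁ = 7512 J, P₂V₂ = 13699 J.
W = (7512 − 13699) / 0.6667 = -9280 J.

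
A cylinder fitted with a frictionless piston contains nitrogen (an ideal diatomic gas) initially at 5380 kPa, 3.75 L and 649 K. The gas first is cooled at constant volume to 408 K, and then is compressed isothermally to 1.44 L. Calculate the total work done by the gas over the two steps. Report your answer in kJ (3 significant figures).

Step 1 (isochoric): W = 0 (constant volume).
After step 1: P = 3382 kPa (V unchanged).
Step 2 (isothermal): W = P₁V₁ ln(V₂/V₁) = (12683) ln(1.44/3.75) = -12139 J.
W_total = 0 − 12139 = -12139 J.

W_total ≈ -12.1 kJ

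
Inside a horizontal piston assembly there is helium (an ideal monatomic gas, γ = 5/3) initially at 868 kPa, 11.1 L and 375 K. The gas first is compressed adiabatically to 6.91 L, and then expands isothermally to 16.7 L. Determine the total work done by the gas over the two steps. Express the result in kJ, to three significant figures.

Step 1 (adiabatic): W = (P₁V₁ − P₂V₂)/(γ−1) = (9635 − 13215)/0.667 = -5371 J.
After step 1: P = 1912 kPa, V = 6.91 L, T = 514.4 K.
Step 2 (isothermal): W = P₁V₁ ln(V₂/V₁) = (13215) ln(16.7/6.91) = 11662 J.
W_total = -5371 + 11662 = 6291 J.

W_total ≈ 6.29 kJ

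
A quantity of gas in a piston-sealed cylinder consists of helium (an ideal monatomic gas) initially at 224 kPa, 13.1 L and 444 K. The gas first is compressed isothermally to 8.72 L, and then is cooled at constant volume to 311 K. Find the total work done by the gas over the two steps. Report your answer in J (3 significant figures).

Step 1 (isothermal): W = P₁V₁ ln(V₂/V₁) = (2934) ln(8.72/13.1) = -1194 J.
Step 2 (isochoric): W = 0 (constant volume).
W_total = -1194 + 0 = -1194 J.

W_total ≈ -1190 J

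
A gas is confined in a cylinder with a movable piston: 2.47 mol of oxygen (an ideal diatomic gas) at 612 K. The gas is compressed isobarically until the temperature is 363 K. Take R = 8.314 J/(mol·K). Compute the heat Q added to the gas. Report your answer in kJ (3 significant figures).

Isobaric: W = nRΔT = (2.47)(8.314)(-249) = -5113 J.
ΔU = nCᵥΔT with Cᵥ = 5R/2: ΔU = (2.47)(20.79)(-249) = -12783 J.
Q = ΔU + W = -12783 − 5113 = -17897 J.

Q ≈ -17.9 kJ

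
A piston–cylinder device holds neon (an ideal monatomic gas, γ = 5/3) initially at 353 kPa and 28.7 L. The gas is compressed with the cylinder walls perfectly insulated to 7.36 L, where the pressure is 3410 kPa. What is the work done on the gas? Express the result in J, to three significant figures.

Adiabatic: W = (P₁V₁ − P₂V₂)/(γ − 1) with γ = 5/3.
P₁V₁ = 10131 J, P₂V₂ = 25098 J.
W = (10131 − 25098) / 0.6667 = -22450 J.
Work on gas = −W_by = 22450 J.

W ≈ 22400 J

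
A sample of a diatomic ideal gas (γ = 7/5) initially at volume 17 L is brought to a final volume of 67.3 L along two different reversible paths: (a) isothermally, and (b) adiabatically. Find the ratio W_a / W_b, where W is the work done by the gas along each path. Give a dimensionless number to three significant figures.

Path (a) isothermal: W = P₁V₁ ln(V₂/V₁) → W_a/(P₁V₁) = 1.376.
Path (b) adiabatic: W = P₁V₁(1 − (V₁/V₂)^(γ−1))/(γ−1) → W_b/(P₁V₁) = 1.058.
W_a / W_b = 1.376 / 1.058 = 1.3.

W_a / W_b ≈ 1.30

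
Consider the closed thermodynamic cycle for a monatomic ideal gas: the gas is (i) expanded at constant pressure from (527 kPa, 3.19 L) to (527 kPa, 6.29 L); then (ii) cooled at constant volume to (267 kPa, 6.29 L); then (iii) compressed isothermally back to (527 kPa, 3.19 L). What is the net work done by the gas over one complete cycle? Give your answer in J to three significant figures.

W_net ≈ 493 J

Leg (i): W = PΔV = (527)(6.29 − 3.19) = 1634 J.
Leg (ii): W = 0.
Leg (iii): W = PᵢVᵢ ln(V_f/Vᵢ) = (1679) ln(3.19/6.29) = -1140 J.
W_net = 1634 − 1140 = 493.5 J.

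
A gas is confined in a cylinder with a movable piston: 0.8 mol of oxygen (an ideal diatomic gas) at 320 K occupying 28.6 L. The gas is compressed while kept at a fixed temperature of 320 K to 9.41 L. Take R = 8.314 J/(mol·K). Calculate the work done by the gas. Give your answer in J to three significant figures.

W ≈ -2370 J

Isothermal: W = nRT ln(V₂/V₁).
W = (0.8)(8.314)(320) × ln(9.41/28.6)
  = 2128 × -1.112
W_by_gas = -2366 J.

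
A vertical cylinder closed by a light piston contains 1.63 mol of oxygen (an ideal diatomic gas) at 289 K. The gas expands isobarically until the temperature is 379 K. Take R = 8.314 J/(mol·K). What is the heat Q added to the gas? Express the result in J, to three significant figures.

Q ≈ 4270 J

Isobaric: W = nRΔT = (1.63)(8.314)(90) = 1220 J.
ΔU = nCᵥΔT with Cᵥ = 5R/2: ΔU = (1.63)(20.79)(90) = 3049 J.
Q = ΔU + W = 3049 + 1220 = 4269 J.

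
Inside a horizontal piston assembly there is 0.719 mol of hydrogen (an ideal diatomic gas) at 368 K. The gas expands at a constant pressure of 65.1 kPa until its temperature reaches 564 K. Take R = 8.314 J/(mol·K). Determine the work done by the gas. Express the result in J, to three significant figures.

W ≈ 1170 J

Isobaric: W = P ΔV = nR ΔT.
W = (0.719)(8.314)(564 − 368) = 1172 J.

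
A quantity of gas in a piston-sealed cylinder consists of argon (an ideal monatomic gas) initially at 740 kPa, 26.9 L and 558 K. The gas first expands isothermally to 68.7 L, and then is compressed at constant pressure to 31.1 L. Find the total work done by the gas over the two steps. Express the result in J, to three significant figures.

Step 1 (isothermal): W = P₁V₁ ln(V₂/V₁) = (19906) ln(68.7/26.9) = 18664 J.
After step 1: P = 289.8 kPa, V = 68.7 L, T = 558 K.
Step 2 (isobaric): W = PΔV = (289.8 kPa)(31.1 − 68.7 L) = -10895 J.
W_total = 18664 − 10895 = 7770 J.

W_total ≈ 7770 J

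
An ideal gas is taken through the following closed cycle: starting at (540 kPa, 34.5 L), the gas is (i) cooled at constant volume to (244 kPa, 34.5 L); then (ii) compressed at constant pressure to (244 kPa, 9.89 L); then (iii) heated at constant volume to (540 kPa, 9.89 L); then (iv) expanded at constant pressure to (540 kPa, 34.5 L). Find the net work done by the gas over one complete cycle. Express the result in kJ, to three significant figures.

Constant-volume legs do no work.
W(ii) = (244)(9.89 − 34.5) = -6005 J; W(iv) = (540)(34.5 − 9.89) = 13289 J.
W_net = -6005 + 13289 = 7285 J (the clockwise enclosed area).

W_net ≈ 7.28 kJ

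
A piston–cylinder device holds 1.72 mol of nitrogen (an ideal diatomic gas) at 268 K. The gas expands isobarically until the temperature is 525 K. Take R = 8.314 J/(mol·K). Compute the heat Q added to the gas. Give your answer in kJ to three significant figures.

Q ≈ 12.9 kJ

Isobaric: W = nRΔT = (1.72)(8.314)(257) = 3675 J.
ΔU = nCᵥΔT with Cᵥ = 5R/2: ΔU = (1.72)(20.79)(257) = 9188 J.
Q = ΔU + W = 9188 + 3675 = 12863 J.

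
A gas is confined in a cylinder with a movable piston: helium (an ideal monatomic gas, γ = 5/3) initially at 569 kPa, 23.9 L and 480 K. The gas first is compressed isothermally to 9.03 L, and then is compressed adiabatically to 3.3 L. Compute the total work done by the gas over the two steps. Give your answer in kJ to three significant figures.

Step 1 (isothermal): W = P₁V₁ ln(V₂/V₁) = (13599) ln(9.03/23.9) = -13236 J.
After step 1: P = 1506 kPa, V = 9.03 L, T = 480 K.
Step 2 (adiabatic): W = (P₁V₁ − P₂V₂)/(γ−1) = (13599 − 26605)/0.667 = -19508 J.
W_total = -13236 − 19508 = -32745 J.

W_total ≈ -32.7 kJ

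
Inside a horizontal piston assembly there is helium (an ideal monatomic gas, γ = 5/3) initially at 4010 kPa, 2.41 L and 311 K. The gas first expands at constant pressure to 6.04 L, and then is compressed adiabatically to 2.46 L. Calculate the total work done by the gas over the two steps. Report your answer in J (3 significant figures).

W_total ≈ -15200 J

Step 1 (isobaric): W = PΔV = (4010 kPa)(6.04 − 2.41 L) = 14556 J.
After step 1: P = 4010 kPa, V = 6.04 L, T = 779.4 K.
Step 2 (adiabatic): W = (P₁V₁ − P₂V₂)/(γ−1) = (24220 − 44081)/0.667 = -29791 J.
W_total = 14556 − 29791 = -15234 J.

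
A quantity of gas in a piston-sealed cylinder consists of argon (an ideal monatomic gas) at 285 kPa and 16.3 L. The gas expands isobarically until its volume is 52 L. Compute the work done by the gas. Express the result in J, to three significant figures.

W ≈ 10200 J

Isobaric: W = P ΔV.
W = (285 kPa)(52 − 16.3 L) = (285)(35.7) = 10174 J.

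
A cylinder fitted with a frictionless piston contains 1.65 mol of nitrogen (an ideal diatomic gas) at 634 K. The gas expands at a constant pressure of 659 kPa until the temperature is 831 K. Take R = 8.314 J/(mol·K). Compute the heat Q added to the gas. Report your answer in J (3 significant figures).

Isobaric: W = nRΔT = (1.65)(8.314)(197) = 2702 J.
ΔU = nCᵥΔT with Cᵥ = 5R/2: ΔU = (1.65)(20.79)(197) = 6756 J.
Q = ΔU + W = 6756 + 2702 = 9459 J.

Q ≈ 9460 J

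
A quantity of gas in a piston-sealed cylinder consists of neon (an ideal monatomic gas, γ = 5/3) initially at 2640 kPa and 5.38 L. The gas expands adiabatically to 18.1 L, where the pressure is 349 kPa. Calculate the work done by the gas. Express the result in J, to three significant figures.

W ≈ 11800 J

Adiabatic: W = (P₁V₁ − P₂V₂)/(γ − 1) with γ = 5/3.
P₁V₁ = 14203 J, P₂V₂ = 6317 J.
W = (14203 − 6317) / 0.6667 = 11829 J.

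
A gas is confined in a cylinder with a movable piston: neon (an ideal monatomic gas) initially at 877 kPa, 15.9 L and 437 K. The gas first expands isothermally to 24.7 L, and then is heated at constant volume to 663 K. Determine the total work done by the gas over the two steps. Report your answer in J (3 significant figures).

W_total ≈ 6140 J

Step 1 (isothermal): W = P₁V₁ ln(V₂/V₁) = (13944) ln(24.7/15.9) = 6142 J.
Step 2 (isochoric): W = 0 (constant volume).
W_total = 6142 + 0 = 6142 J.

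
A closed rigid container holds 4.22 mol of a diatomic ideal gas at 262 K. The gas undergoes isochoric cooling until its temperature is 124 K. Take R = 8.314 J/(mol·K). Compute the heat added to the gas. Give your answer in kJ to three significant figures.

Q ≈ -12.1 kJ

Constant volume ⇒ W = 0, so Q = ΔU = nCᵥΔT with Cᵥ = 5R/2 = 20.79 J/(mol·K).
ΔU = (4.22)(20.79)(124 − 262) = -12104 J.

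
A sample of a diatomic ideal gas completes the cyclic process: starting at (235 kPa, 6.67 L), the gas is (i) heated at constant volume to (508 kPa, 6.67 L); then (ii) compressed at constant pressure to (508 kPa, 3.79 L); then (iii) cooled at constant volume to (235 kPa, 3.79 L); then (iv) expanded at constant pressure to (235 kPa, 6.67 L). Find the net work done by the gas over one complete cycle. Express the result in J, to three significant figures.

W_net ≈ -786 J

Constant-volume legs do no work.
W(ii) = (508)(3.79 − 6.67) = -1463 J; W(iv) = (235)(6.67 − 3.79) = 676.8 J.
W_net = -1463 + 676.8 = -786.2 J (the counter-clockwise enclosed area).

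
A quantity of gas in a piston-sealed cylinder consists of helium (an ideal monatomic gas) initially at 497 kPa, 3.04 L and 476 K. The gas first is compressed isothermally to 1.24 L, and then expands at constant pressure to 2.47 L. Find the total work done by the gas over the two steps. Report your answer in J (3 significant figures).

W_total ≈ 144 J

Step 1 (isothermal): W = P₁V₁ ln(V₂/V₁) = (1511) ln(1.24/3.04) = -1355 J.
After step 1: P = 1218 kPa, V = 1.24 L, T = 476 K.
Step 2 (isobaric): W = PΔV = (1218 kPa)(2.47 − 1.24 L) = 1499 J.
W_total = -1355 + 1499 = 143.8 J.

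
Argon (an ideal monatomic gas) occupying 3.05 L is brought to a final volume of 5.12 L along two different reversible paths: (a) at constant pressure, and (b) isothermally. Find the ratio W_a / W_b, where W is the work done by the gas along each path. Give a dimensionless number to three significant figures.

Path (a) isobaric: W = P₁(V₂ − V₁) → W_a/(P₁V₁) = 0.6787.
Path (b) isothermal: W = P₁V₁ ln(V₂/V₁) → W_b/(P₁V₁) = 0.518.
W_a / W_b = 0.6787 / 0.518 = 1.31.

W_a / W_b ≈ 1.31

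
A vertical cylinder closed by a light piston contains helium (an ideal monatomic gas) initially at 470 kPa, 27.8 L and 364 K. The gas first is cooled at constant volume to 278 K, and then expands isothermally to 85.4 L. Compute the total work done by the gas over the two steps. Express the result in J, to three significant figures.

Step 1 (isochoric): W = 0 (constant volume).
After step 1: P = 359 kPa (V unchanged).
Step 2 (isothermal): W = P₁V₁ ln(V₂/V₁) = (9979) ln(85.4/27.8) = 11200 J.
W_total = 0 + 11200 = 11200 J.

W_total ≈ 11200 J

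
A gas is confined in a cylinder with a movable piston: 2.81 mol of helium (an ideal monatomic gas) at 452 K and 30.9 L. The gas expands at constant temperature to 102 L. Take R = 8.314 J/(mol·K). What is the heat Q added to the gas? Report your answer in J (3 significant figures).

Isothermal ⇒ ΔU = 0, so Q = W = nRT ln(V₂/V₁).
Q = (2.81)(8.314)(452) ln(102/30.9) = 10560 × 1.194 = 12611 J.

Q ≈ 12600 J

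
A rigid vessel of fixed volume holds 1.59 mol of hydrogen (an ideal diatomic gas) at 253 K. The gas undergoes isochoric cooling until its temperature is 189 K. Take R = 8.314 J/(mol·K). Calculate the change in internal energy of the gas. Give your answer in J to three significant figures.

ΔU ≈ -2120 J

Constant volume ⇒ W = 0, so Q = ΔU = nCᵥΔT with Cᵥ = 5R/2 = 20.79 J/(mol·K).
ΔU = (1.59)(20.79)(189 − 253) = -2115 J.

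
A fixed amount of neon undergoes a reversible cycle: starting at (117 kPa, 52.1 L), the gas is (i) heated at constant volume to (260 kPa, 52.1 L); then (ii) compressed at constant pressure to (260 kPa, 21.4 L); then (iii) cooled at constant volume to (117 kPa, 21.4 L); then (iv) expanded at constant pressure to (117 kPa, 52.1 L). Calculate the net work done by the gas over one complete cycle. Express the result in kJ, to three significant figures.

W_net ≈ -4.39 kJ

Constant-volume legs do no work.
W(ii) = (260)(21.4 − 52.1) = -7982 J; W(iv) = (117)(52.1 − 21.4) = 3592 J.
W_net = -7982 + 3592 = -4390 J (the counter-clockwise enclosed area).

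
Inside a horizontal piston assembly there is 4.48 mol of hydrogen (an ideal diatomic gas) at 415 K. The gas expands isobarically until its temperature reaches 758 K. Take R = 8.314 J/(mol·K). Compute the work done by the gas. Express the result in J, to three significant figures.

W ≈ 12800 J

Isobaric: W = P ΔV = nR ΔT.
W = (4.48)(8.314)(758 − 415) = 12776 J.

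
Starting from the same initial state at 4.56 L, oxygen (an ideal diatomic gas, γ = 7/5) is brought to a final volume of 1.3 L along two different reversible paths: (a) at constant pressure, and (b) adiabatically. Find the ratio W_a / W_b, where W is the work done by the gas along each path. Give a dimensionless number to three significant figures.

Path (a) isobaric: W = P₁(V₂ − V₁) → W_a/(P₁V₁) = -0.7149.
Path (b) adiabatic: W = P₁V₁(1 − (V₁/V₂)^(γ−1))/(γ−1) → W_b/(P₁V₁) = -1.63.
W_a / W_b = -0.7149 / -1.63 = 0.4386.

W_a / W_b ≈ 0.439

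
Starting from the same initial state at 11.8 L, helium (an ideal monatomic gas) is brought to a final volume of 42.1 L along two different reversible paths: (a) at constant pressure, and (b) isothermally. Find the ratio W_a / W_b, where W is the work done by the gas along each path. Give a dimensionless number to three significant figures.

W_a / W_b ≈ 2.02

Path (a) isobaric: W = P₁(V₂ − V₁) → W_a/(P₁V₁) = 2.568.
Path (b) isothermal: W = P₁V₁ ln(V₂/V₁) → W_b/(P₁V₁) = 1.272.
W_a / W_b = 2.568 / 1.272 = 2.019.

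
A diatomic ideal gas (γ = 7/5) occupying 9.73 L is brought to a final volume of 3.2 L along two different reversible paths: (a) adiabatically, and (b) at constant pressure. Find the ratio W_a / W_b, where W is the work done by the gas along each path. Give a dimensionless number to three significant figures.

W_a / W_b ≈ 2.09

Path (a) adiabatic: W = P₁V₁(1 − (V₁/V₂)^(γ−1))/(γ−1) → W_a/(P₁V₁) = -1.401.
Path (b) isobaric: W = P₁(V₂ − V₁) → W_b/(P₁V₁) = -0.6711.
W_a / W_b = -1.401 / -0.6711 = 2.087.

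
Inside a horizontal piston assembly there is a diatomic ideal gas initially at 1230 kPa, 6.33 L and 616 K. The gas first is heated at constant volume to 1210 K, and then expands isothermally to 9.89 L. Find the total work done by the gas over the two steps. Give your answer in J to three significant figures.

Step 1 (isochoric): W = 0 (constant volume).
After step 1: P = 2416 kPa (V unchanged).
Step 2 (isothermal): W = P₁V₁ ln(V₂/V₁) = (15294) ln(9.89/6.33) = 6824 J.
W_total = 0 + 6824 = 6824 J.

W_total ≈ 6820 J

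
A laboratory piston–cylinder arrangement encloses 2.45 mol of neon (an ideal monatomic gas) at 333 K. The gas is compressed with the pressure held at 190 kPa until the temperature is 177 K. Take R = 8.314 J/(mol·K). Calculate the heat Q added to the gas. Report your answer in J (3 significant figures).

Q ≈ -7940 J

Isobaric: W = nRΔT = (2.45)(8.314)(-156) = -3178 J.
ΔU = nCᵥΔT with Cᵥ = 3R/2: ΔU = (2.45)(12.47)(-156) = -4766 J.
Q = ΔU + W = -4766 − 3178 = -7944 J.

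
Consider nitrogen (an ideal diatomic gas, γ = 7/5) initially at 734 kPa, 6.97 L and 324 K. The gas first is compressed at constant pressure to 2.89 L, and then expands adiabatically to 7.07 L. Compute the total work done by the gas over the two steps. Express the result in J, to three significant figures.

Step 1 (isobaric): W = PΔV = (734 kPa)(2.89 − 6.97 L) = -2995 J.
After step 1: P = 734 kPa, V = 2.89 L, T = 134.3 K.
Step 2 (adiabatic): W = (P₁V₁ − P₂V₂)/(γ−1) = (2121 − 1483)/0.4 = 1595 J.
W_total = -2995 + 1595 = -1399 J.

W_total ≈ -1400 J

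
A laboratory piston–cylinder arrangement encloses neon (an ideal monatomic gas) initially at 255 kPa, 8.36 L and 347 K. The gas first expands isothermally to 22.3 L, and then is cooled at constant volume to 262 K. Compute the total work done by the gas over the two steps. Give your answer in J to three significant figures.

Step 1 (isothermal): W = P₁V₁ ln(V₂/V₁) = (2132) ln(22.3/8.36) = 2092 J.
Step 2 (isochoric): W = 0 (constant volume).
W_total = 2092 + 0 = 2092 J.

W_total ≈ 2090 J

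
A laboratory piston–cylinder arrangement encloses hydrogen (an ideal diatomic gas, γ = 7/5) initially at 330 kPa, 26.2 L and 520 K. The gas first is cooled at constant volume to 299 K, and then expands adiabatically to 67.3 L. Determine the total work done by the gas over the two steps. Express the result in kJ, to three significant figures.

Step 1 (isochoric): W = 0 (constant volume).
After step 1: P = 189.8 kPa (V unchanged).
Step 2 (adiabatic): W = (P₁V₁ − P₂V₂)/(γ−1) = (4971 − 3409)/0.4 = 3907 J.
W_total = 0 + 3907 = 3907 J.

W_total ≈ 3.91 kJ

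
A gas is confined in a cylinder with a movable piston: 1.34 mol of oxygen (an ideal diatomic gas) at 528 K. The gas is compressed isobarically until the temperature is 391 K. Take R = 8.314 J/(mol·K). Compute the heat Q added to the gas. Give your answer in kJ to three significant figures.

Isobaric: W = nRΔT = (1.34)(8.314)(-137) = -1526 J.
ΔU = nCᵥΔT with Cᵥ = 5R/2: ΔU = (1.34)(20.79)(-137) = -3816 J.
Q = ΔU + W = -3816 − 1526 = -5342 J.

Q ≈ -5.34 kJ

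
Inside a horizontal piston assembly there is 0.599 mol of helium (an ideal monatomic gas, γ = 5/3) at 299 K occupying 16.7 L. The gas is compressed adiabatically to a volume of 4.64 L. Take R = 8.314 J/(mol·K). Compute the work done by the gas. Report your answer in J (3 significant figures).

Adiabatic: TV^(γ−1) = const with γ = 5/3.
T₂ = T₁ (V₁/V₂)^(γ−1) = 299 × (16.7/4.64)^0.667 = 299 × 2.349 = 702.2 K.
W_by = nCᵥ(T₁ − T₂) = (0.599)(12.47)(299 − 702.2) = -3012 J.

W ≈ -3010 J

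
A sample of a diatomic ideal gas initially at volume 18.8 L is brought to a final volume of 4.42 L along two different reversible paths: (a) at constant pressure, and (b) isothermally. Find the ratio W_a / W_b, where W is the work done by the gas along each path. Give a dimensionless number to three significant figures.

Path (a) isobaric: W = P₁(V₂ − V₁) → W_a/(P₁V₁) = -0.7649.
Path (b) isothermal: W = P₁V₁ ln(V₂/V₁) → W_b/(P₁V₁) = -1.448.
W_a / W_b = -0.7649 / -1.448 = 0.5283.

W_a / W_b ≈ 0.528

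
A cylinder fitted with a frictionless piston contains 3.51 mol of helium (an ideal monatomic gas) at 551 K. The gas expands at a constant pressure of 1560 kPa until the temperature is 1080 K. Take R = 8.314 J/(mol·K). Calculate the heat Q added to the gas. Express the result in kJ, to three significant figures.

Isobaric: W = nRΔT = (3.51)(8.314)(529) = 15437 J.
ΔU = nCᵥΔT with Cᵥ = 3R/2: ΔU = (3.51)(12.47)(529) = 23156 J.
Q = ΔU + W = 23156 + 15437 = 38593 J.

Q ≈ 38.6 kJ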